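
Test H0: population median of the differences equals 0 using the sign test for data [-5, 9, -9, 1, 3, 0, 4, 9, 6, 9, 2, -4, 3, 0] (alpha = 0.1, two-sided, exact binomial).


Step 1: Discard zero differences. Original n = 14; n_eff = number of nonzero differences = 12.
Nonzero differences (with sign): -5, +9, -9, +1, +3, +4, +9, +6, +9, +2, -4, +3
Step 2: Count signs: positive = 9, negative = 3.
Step 3: Under H0: P(positive) = 0.5, so the number of positives S ~ Bin(12, 0.5).
Step 4: Two-sided exact p-value = sum of Bin(12,0.5) probabilities at or below the observed probability = 0.145996.
Step 5: alpha = 0.1. fail to reject H0.

n_eff = 12, pos = 9, neg = 3, p = 0.145996, fail to reject H0.


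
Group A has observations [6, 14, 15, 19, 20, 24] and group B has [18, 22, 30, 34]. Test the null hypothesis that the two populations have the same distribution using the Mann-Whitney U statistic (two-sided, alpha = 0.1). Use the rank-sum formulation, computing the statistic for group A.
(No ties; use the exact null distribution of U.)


Step 1: Combine and sort all 10 observations; assign midranks.
sorted (value, group): (6,X), (14,X), (15,X), (18,Y), (19,X), (20,X), (22,Y), (24,X), (30,Y), (34,Y)
ranks: 6->1, 14->2, 15->3, 18->4, 19->5, 20->6, 22->7, 24->8, 30->9, 34->10
Step 2: Rank sum for X: R1 = 1 + 2 + 3 + 5 + 6 + 8 = 25.
Step 3: U_X = R1 - n1(n1+1)/2 = 25 - 6*7/2 = 25 - 21 = 4.
       U_Y = n1*n2 - U_X = 24 - 4 = 20.
Step 4: No ties, so the exact null distribution of U (based on enumerating the C(10,6) = 210 equally likely rank assignments) gives the two-sided p-value.
Step 5: p-value = 0.114286; compare to alpha = 0.1. fail to reject H0.

U_X = 4, p = 0.114286, fail to reject H0 at alpha = 0.1.


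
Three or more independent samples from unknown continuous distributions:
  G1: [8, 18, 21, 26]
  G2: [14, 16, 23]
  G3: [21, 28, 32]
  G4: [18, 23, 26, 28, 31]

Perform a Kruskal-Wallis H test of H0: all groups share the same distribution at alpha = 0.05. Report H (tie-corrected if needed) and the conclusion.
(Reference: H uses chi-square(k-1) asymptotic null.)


Step 1: Combine all N = 15 observations and assign midranks.
sorted (value, group, rank): (8,G1,1), (14,G2,2), (16,G2,3), (18,G1,4.5), (18,G4,4.5), (21,G1,6.5), (21,G3,6.5), (23,G2,8.5), (23,G4,8.5), (26,G1,10.5), (26,G4,10.5), (28,G3,12.5), (28,G4,12.5), (31,G4,14), (32,G3,15)
Step 2: Sum ranks within each group.
R_1 = 22.5 (n_1 = 4)
R_2 = 13.5 (n_2 = 3)
R_3 = 34 (n_3 = 3)
R_4 = 50 (n_4 = 5)
Step 3: H = 12/(N(N+1)) * sum(R_i^2/n_i) - 3(N+1)
     = 12/(15*16) * (22.5^2/4 + 13.5^2/3 + 34^2/3 + 50^2/5) - 3*16
     = 0.050000 * 1072.65 - 48
     = 5.632292.
Step 4: Ties present; correction factor C = 1 - 30/(15^3 - 15) = 0.991071. Corrected H = 5.632292 / 0.991071 = 5.683033.
Step 5: Under H0, H ~ chi^2(3); p-value = 0.128092.
Step 6: alpha = 0.05. fail to reject H0.

H = 5.6830, df = 3, p = 0.128092, fail to reject H0.


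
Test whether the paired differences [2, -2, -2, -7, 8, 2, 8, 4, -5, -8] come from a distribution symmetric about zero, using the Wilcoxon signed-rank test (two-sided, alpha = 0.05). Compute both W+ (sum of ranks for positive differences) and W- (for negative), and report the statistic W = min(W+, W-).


Step 1: Drop any zero differences (none here) and take |d_i|.
|d| = [2, 2, 2, 7, 8, 2, 8, 4, 5, 8]
Step 2: Midrank |d_i| (ties get averaged ranks).
ranks: |2|->2.5, |2|->2.5, |2|->2.5, |7|->7, |8|->9, |2|->2.5, |8|->9, |4|->5, |5|->6, |8|->9
Step 3: Attach original signs; sum ranks with positive sign and with negative sign.
W+ = 2.5 + 9 + 2.5 + 9 + 5 = 28
W- = 2.5 + 2.5 + 7 + 6 + 9 = 27
(Check: W+ + W- = 55 should equal n(n+1)/2 = 55.)
Step 4: Test statistic W = min(W+, W-) = 27.
Step 5: Ties in |d|, so use the tie-corrected normal approximation.
        E[W] = n(n+1)/4 = 10*11/4 = 27.5.
        Tie groups: |d|=2 (t=4), |d|=8 (t=3); sum(t^3 - t) = 84.
        Var[W] = n(n+1)(2n+1)/24 - sum(t^3-t)/48 = 2310/24 - 84/48 = 94.5.
        z = (W - E[W]) / sqrt(Var[W]) = (27 - 27.5) / 9.7211 = -0.0514.
        Two-sided p = 2*Phi(z) = 0.958979.
Step 6: alpha = 0.05. fail to reject H0.

W+ = 28, W- = 27, W = min = 27, p = 0.958979, fail to reject H0.


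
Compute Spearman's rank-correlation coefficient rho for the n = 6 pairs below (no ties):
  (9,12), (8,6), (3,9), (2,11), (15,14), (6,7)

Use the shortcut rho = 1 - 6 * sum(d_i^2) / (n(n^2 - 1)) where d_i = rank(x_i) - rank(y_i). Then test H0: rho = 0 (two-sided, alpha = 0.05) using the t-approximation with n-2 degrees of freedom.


Step 1: Rank x and y separately (midranks; no ties here).
rank(x): 9->5, 8->4, 3->2, 2->1, 15->6, 6->3
rank(y): 12->5, 6->1, 9->3, 11->4, 14->6, 7->2
Step 2: d_i = R_x(i) - R_y(i); compute d_i^2.
  (5-5)^2=0, (4-1)^2=9, (2-3)^2=1, (1-4)^2=9, (6-6)^2=0, (3-2)^2=1
sum(d^2) = 20.
Step 3: rho = 1 - 6*20 / (6*(6^2 - 1)) = 1 - 120/210 = 0.428571.
Step 4: Under H0, t = rho * sqrt((n-2)/(1-rho^2)) = 0.9487 ~ t(4).
Step 5: Two-sided p-value from the t-distribution with 4 df = 0.396501.
Step 6: alpha = 0.05. fail to reject H0.

rho = 0.4286, p = 0.396501, fail to reject H0 at alpha = 0.05.


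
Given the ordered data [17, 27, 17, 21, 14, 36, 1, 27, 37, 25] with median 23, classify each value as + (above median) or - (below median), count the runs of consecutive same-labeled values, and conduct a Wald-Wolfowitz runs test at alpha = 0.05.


Step 1: Compute median = 23; label A = above, B = below.
Labels in order: BABBBABAAA  (n_A = 5, n_B = 5)
Step 2: Count runs R = 6.
Step 3: Under H0 (random ordering), E[R] = 2*n_A*n_B/(n_A+n_B) + 1 = 2*5*5/10 + 1 = 6.0000.
        Var[R] = 2*n_A*n_B*(2*n_A*n_B - n_A - n_B) / ((n_A+n_B)^2 * (n_A+n_B-1)) = 2000/900 = 2.2222.
        SD[R] = 1.4907.
Step 4: R = E[R], so z = 0 with no continuity correction.
Step 5: Two-sided p-value via normal approximation = 2*(1 - Phi(|z|)) = 1.000000.
Step 6: alpha = 0.05. fail to reject H0.

R = 6, z = 0.0000, p = 1.000000, fail to reject H0.


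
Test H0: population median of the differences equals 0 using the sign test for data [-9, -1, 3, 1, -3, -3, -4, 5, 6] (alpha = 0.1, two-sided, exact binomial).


Step 1: Discard zero differences. Original n = 9; n_eff = number of nonzero differences = 9.
Nonzero differences (with sign): -9, -1, +3, +1, -3, -3, -4, +5, +6
Step 2: Count signs: positive = 4, negative = 5.
Step 3: Under H0: P(positive) = 0.5, so the number of positives S ~ Bin(9, 0.5).
Step 4: Two-sided exact p-value = sum of Bin(9,0.5) probabilities at or below the observed probability = 1.000000.
Step 5: alpha = 0.1. fail to reject H0.

n_eff = 9, pos = 4, neg = 5, p = 1.000000, fail to reject H0.


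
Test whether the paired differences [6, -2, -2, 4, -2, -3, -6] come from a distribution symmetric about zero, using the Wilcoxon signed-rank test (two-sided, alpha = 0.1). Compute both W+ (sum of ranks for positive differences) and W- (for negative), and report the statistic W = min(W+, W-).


Step 1: Drop any zero differences (none here) and take |d_i|.
|d| = [6, 2, 2, 4, 2, 3, 6]
Step 2: Midrank |d_i| (ties get averaged ranks).
ranks: |6|->6.5, |2|->2, |2|->2, |4|->5, |2|->2, |3|->4, |6|->6.5
Step 3: Attach original signs; sum ranks with positive sign and with negative sign.
W+ = 6.5 + 5 = 11.5
W- = 2 + 2 + 2 + 4 + 6.5 = 16.5
(Check: W+ + W- = 28 should equal n(n+1)/2 = 28.)
Step 4: Test statistic W = min(W+, W-) = 11.5.
Step 5: Ties in |d|, so use the tie-corrected normal approximation.
        E[W] = n(n+1)/4 = 7*8/4 = 14.
        Tie groups: |d|=2 (t=3), |d|=6 (t=2); sum(t^3 - t) = 30.
        Var[W] = n(n+1)(2n+1)/24 - sum(t^3-t)/48 = 840/24 - 30/48 = 34.375.
        z = (W - E[W]) / sqrt(Var[W]) = (11.5 - 14) / 5.8630 = -0.4264.
        Two-sided p = 2*Phi(z) = 0.669815.
Step 6: alpha = 0.1. fail to reject H0.

W+ = 11.5, W- = 16.5, W = min = 11.5, p = 0.669815, fail to reject H0.


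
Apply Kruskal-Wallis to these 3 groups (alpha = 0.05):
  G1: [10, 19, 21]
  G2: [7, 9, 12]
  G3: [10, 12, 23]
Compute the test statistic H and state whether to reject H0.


Step 1: Combine all N = 9 observations and assign midranks.
sorted (value, group, rank): (7,G2,1), (9,G2,2), (10,G1,3.5), (10,G3,3.5), (12,G2,5.5), (12,G3,5.5), (19,G1,7), (21,G1,8), (23,G3,9)
Step 2: Sum ranks within each group.
R_1 = 18.5 (n_1 = 3)
R_2 = 8.5 (n_2 = 3)
R_3 = 18 (n_3 = 3)
Step 3: H = 12/(N(N+1)) * sum(R_i^2/n_i) - 3(N+1)
     = 12/(9*10) * (18.5^2/3 + 8.5^2/3 + 18^2/3) - 3*10
     = 0.133333 * 246.167 - 30
     = 2.822222.
Step 4: Ties present; correction factor C = 1 - 12/(9^3 - 9) = 0.983333. Corrected H = 2.822222 / 0.983333 = 2.870056.
Step 5: Under H0, H ~ chi^2(2); p-value = 0.238109.
Step 6: alpha = 0.05. fail to reject H0.

H = 2.8701, df = 2, p = 0.238109, fail to reject H0.


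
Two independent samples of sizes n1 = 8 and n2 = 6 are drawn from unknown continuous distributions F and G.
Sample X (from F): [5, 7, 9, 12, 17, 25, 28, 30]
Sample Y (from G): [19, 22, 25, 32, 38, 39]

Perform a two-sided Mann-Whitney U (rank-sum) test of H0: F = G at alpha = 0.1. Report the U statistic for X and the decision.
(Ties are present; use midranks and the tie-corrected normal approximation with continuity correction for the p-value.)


Step 1: Combine and sort all 14 observations; assign midranks.
sorted (value, group): (5,X), (7,X), (9,X), (12,X), (17,X), (19,Y), (22,Y), (25,X), (25,Y), (28,X), (30,X), (32,Y), (38,Y), (39,Y)
ranks: 5->1, 7->2, 9->3, 12->4, 17->5, 19->6, 22->7, 25->8.5, 25->8.5, 28->10, 30->11, 32->12, 38->13, 39->14
Step 2: Rank sum for X: R1 = 1 + 2 + 3 + 4 + 5 + 8.5 + 10 + 11 = 44.5.
Step 3: U_X = R1 - n1(n1+1)/2 = 44.5 - 8*9/2 = 44.5 - 36 = 8.5.
       U_Y = n1*n2 - U_X = 48 - 8.5 = 39.5.
Step 4: Ties are present, so use the tie-corrected normal approximation (with continuity correction) for the p-value.
Step 5: p-value = 0.052547; compare to alpha = 0.1. reject H0.

U_X = 8.5, p = 0.052547, reject H0 at alpha = 0.1.


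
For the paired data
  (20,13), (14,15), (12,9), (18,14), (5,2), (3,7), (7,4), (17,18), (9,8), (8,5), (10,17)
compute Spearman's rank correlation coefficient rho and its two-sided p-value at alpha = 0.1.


Step 1: Rank x and y separately (midranks; no ties here).
rank(x): 20->11, 14->8, 12->7, 18->10, 5->2, 3->1, 7->3, 17->9, 9->5, 8->4, 10->6
rank(y): 13->7, 15->9, 9->6, 14->8, 2->1, 7->4, 4->2, 18->11, 8->5, 5->3, 17->10
Step 2: d_i = R_x(i) - R_y(i); compute d_i^2.
  (11-7)^2=16, (8-9)^2=1, (7-6)^2=1, (10-8)^2=4, (2-1)^2=1, (1-4)^2=9, (3-2)^2=1, (9-11)^2=4, (5-5)^2=0, (4-3)^2=1, (6-10)^2=16
sum(d^2) = 54.
Step 3: rho = 1 - 6*54 / (11*(11^2 - 1)) = 1 - 324/1320 = 0.754545.
Step 4: Under H0, t = rho * sqrt((n-2)/(1-rho^2)) = 3.4494 ~ t(9).
Step 5: Two-sided p-value from the t-distribution with 9 df = 0.007282.
Step 6: alpha = 0.1. reject H0.

rho = 0.7545, p = 0.007282, reject H0 at alpha = 0.1.


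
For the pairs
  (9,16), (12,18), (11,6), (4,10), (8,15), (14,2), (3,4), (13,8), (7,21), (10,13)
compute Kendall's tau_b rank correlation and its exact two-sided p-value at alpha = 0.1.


Step 1: Enumerate the 45 unordered pairs (i,j) with i<j and classify each by sign(x_j-x_i) * sign(y_j-y_i).
  (1,2):dx=+3,dy=+2->C; (1,3):dx=+2,dy=-10->D; (1,4):dx=-5,dy=-6->C; (1,5):dx=-1,dy=-1->C
  (1,6):dx=+5,dy=-14->D; (1,7):dx=-6,dy=-12->C; (1,8):dx=+4,dy=-8->D; (1,9):dx=-2,dy=+5->D
  (1,10):dx=+1,dy=-3->D; (2,3):dx=-1,dy=-12->C; (2,4):dx=-8,dy=-8->C; (2,5):dx=-4,dy=-3->C
  (2,6):dx=+2,dy=-16->D; (2,7):dx=-9,dy=-14->C; (2,8):dx=+1,dy=-10->D; (2,9):dx=-5,dy=+3->D
  (2,10):dx=-2,dy=-5->C; (3,4):dx=-7,dy=+4->D; (3,5):dx=-3,dy=+9->D; (3,6):dx=+3,dy=-4->D
  (3,7):dx=-8,dy=-2->C; (3,8):dx=+2,dy=+2->C; (3,9):dx=-4,dy=+15->D; (3,10):dx=-1,dy=+7->D
  (4,5):dx=+4,dy=+5->C; (4,6):dx=+10,dy=-8->D; (4,7):dx=-1,dy=-6->C; (4,8):dx=+9,dy=-2->D
  (4,9):dx=+3,dy=+11->C; (4,10):dx=+6,dy=+3->C; (5,6):dx=+6,dy=-13->D; (5,7):dx=-5,dy=-11->C
  (5,8):dx=+5,dy=-7->D; (5,9):dx=-1,dy=+6->D; (5,10):dx=+2,dy=-2->D; (6,7):dx=-11,dy=+2->D
  (6,8):dx=-1,dy=+6->D; (6,9):dx=-7,dy=+19->D; (6,10):dx=-4,dy=+11->D; (7,8):dx=+10,dy=+4->C
  (7,9):dx=+4,dy=+17->C; (7,10):dx=+7,dy=+9->C; (8,9):dx=-6,dy=+13->D; (8,10):dx=-3,dy=+5->D
  (9,10):dx=+3,dy=-8->D
Step 2: C = 19, D = 26, total pairs = 45.
Step 3: tau = (C - D)/(n(n-1)/2) = (19 - 26)/45 = -0.155556.
Step 4: Exact two-sided p-value (enumerate n! = 3628800 permutations of y under H0): p = 0.600654.
Step 5: alpha = 0.1. fail to reject H0.

tau_b = -0.1556 (C=19, D=26), p = 0.600654, fail to reject H0.


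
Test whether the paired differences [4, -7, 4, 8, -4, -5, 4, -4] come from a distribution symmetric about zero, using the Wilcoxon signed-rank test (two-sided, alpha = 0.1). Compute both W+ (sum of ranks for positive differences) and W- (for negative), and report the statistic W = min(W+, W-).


Step 1: Drop any zero differences (none here) and take |d_i|.
|d| = [4, 7, 4, 8, 4, 5, 4, 4]
Step 2: Midrank |d_i| (ties get averaged ranks).
ranks: |4|->3, |7|->7, |4|->3, |8|->8, |4|->3, |5|->6, |4|->3, |4|->3
Step 3: Attach original signs; sum ranks with positive sign and with negative sign.
W+ = 3 + 3 + 8 + 3 = 17
W- = 7 + 3 + 6 + 3 = 19
(Check: W+ + W- = 36 should equal n(n+1)/2 = 36.)
Step 4: Test statistic W = min(W+, W-) = 17.
Step 5: Ties in |d|, so use the tie-corrected normal approximation.
        E[W] = n(n+1)/4 = 8*9/4 = 18.
        Tie groups: |d|=4 (t=5); sum(t^3 - t) = 120.
        Var[W] = n(n+1)(2n+1)/24 - sum(t^3-t)/48 = 1224/24 - 120/48 = 48.5.
        z = (W - E[W]) / sqrt(Var[W]) = (17 - 18) / 6.9642 = -0.1436.
        Two-sided p = 2*Phi(z) = 0.885823.
Step 6: alpha = 0.1. fail to reject H0.

W+ = 17, W- = 19, W = min = 17, p = 0.885823, fail to reject H0.


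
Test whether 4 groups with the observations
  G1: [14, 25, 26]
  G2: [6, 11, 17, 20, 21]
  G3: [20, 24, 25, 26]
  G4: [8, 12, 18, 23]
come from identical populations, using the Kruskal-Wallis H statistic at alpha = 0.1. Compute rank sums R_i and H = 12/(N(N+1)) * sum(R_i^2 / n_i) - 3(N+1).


Step 1: Combine all N = 16 observations and assign midranks.
sorted (value, group, rank): (6,G2,1), (8,G4,2), (11,G2,3), (12,G4,4), (14,G1,5), (17,G2,6), (18,G4,7), (20,G2,8.5), (20,G3,8.5), (21,G2,10), (23,G4,11), (24,G3,12), (25,G1,13.5), (25,G3,13.5), (26,G1,15.5), (26,G3,15.5)
Step 2: Sum ranks within each group.
R_1 = 34 (n_1 = 3)
R_2 = 28.5 (n_2 = 5)
R_3 = 49.5 (n_3 = 4)
R_4 = 24 (n_4 = 4)
Step 3: H = 12/(N(N+1)) * sum(R_i^2/n_i) - 3(N+1)
     = 12/(16*17) * (34^2/3 + 28.5^2/5 + 49.5^2/4 + 24^2/4) - 3*17
     = 0.044118 * 1304.35 - 51
     = 6.544669.
Step 4: Ties present; correction factor C = 1 - 18/(16^3 - 16) = 0.995588. Corrected H = 6.544669 / 0.995588 = 6.573671.
Step 5: Under H0, H ~ chi^2(3); p-value = 0.086802.
Step 6: alpha = 0.1. reject H0.

H = 6.5737, df = 3, p = 0.086802, reject H0.


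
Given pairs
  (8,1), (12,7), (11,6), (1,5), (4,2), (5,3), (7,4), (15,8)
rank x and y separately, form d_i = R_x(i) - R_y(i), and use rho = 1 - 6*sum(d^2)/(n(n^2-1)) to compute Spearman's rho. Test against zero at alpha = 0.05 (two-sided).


Step 1: Rank x and y separately (midranks; no ties here).
rank(x): 8->5, 12->7, 11->6, 1->1, 4->2, 5->3, 7->4, 15->8
rank(y): 1->1, 7->7, 6->6, 5->5, 2->2, 3->3, 4->4, 8->8
Step 2: d_i = R_x(i) - R_y(i); compute d_i^2.
  (5-1)^2=16, (7-7)^2=0, (6-6)^2=0, (1-5)^2=16, (2-2)^2=0, (3-3)^2=0, (4-4)^2=0, (8-8)^2=0
sum(d^2) = 32.
Step 3: rho = 1 - 6*32 / (8*(8^2 - 1)) = 1 - 192/504 = 0.619048.
Step 4: Under H0, t = rho * sqrt((n-2)/(1-rho^2)) = 1.9308 ~ t(6).
Step 5: Two-sided p-value from the t-distribution with 6 df = 0.101733.
Step 6: alpha = 0.05. fail to reject H0.

rho = 0.6190, p = 0.101733, fail to reject H0 at alpha = 0.05.


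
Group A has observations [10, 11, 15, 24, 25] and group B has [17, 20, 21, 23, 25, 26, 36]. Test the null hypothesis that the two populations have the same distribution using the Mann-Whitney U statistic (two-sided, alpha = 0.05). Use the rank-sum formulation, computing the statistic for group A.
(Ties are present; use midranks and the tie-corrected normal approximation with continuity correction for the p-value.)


Step 1: Combine and sort all 12 observations; assign midranks.
sorted (value, group): (10,X), (11,X), (15,X), (17,Y), (20,Y), (21,Y), (23,Y), (24,X), (25,X), (25,Y), (26,Y), (36,Y)
ranks: 10->1, 11->2, 15->3, 17->4, 20->5, 21->6, 23->7, 24->8, 25->9.5, 25->9.5, 26->11, 36->12
Step 2: Rank sum for X: R1 = 1 + 2 + 3 + 8 + 9.5 = 23.5.
Step 3: U_X = R1 - n1(n1+1)/2 = 23.5 - 5*6/2 = 23.5 - 15 = 8.5.
       U_Y = n1*n2 - U_X = 35 - 8.5 = 26.5.
Step 4: Ties are present, so use the tie-corrected normal approximation (with continuity correction) for the p-value.
Step 5: p-value = 0.166721; compare to alpha = 0.05. fail to reject H0.

U_X = 8.5, p = 0.166721, fail to reject H0 at alpha = 0.05.


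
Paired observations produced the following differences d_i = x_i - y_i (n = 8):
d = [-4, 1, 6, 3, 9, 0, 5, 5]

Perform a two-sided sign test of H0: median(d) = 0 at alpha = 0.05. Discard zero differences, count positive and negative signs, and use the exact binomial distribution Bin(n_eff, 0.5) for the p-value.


Step 1: Discard zero differences. Original n = 8; n_eff = number of nonzero differences = 7.
Nonzero differences (with sign): -4, +1, +6, +3, +9, +5, +5
Step 2: Count signs: positive = 6, negative = 1.
Step 3: Under H0: P(positive) = 0.5, so the number of positives S ~ Bin(7, 0.5).
Step 4: Two-sided exact p-value = sum of Bin(7,0.5) probabilities at or below the observed probability = 0.125000.
Step 5: alpha = 0.05. fail to reject H0.

n_eff = 7, pos = 6, neg = 1, p = 0.125000, fail to reject H0.


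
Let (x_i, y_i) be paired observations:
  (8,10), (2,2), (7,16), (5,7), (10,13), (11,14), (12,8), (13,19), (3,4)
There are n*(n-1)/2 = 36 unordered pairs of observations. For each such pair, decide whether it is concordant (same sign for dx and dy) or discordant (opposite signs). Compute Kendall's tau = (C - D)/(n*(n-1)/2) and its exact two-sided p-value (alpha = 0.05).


Step 1: Enumerate the 36 unordered pairs (i,j) with i<j and classify each by sign(x_j-x_i) * sign(y_j-y_i).
  (1,2):dx=-6,dy=-8->C; (1,3):dx=-1,dy=+6->D; (1,4):dx=-3,dy=-3->C; (1,5):dx=+2,dy=+3->C
  (1,6):dx=+3,dy=+4->C; (1,7):dx=+4,dy=-2->D; (1,8):dx=+5,dy=+9->C; (1,9):dx=-5,dy=-6->C
  (2,3):dx=+5,dy=+14->C; (2,4):dx=+3,dy=+5->C; (2,5):dx=+8,dy=+11->C; (2,6):dx=+9,dy=+12->C
  (2,7):dx=+10,dy=+6->C; (2,8):dx=+11,dy=+17->C; (2,9):dx=+1,dy=+2->C; (3,4):dx=-2,dy=-9->C
  (3,5):dx=+3,dy=-3->D; (3,6):dx=+4,dy=-2->D; (3,7):dx=+5,dy=-8->D; (3,8):dx=+6,dy=+3->C
  (3,9):dx=-4,dy=-12->C; (4,5):dx=+5,dy=+6->C; (4,6):dx=+6,dy=+7->C; (4,7):dx=+7,dy=+1->C
  (4,8):dx=+8,dy=+12->C; (4,9):dx=-2,dy=-3->C; (5,6):dx=+1,dy=+1->C; (5,7):dx=+2,dy=-5->D
  (5,8):dx=+3,dy=+6->C; (5,9):dx=-7,dy=-9->C; (6,7):dx=+1,dy=-6->D; (6,8):dx=+2,dy=+5->C
  (6,9):dx=-8,dy=-10->C; (7,8):dx=+1,dy=+11->C; (7,9):dx=-9,dy=-4->C; (8,9):dx=-10,dy=-15->C
Step 2: C = 29, D = 7, total pairs = 36.
Step 3: tau = (C - D)/(n(n-1)/2) = (29 - 7)/36 = 0.611111.
Step 4: Exact two-sided p-value (enumerate n! = 362880 permutations of y under H0): p = 0.024741.
Step 5: alpha = 0.05. reject H0.

tau_b = 0.6111 (C=29, D=7), p = 0.024741, reject H0.


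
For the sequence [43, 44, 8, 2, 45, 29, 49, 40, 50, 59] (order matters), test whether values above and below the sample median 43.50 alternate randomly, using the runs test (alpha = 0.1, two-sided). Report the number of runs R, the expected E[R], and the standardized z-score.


Step 1: Compute median = 43.50; label A = above, B = below.
Labels in order: BABBABABAA  (n_A = 5, n_B = 5)
Step 2: Count runs R = 8.
Step 3: Under H0 (random ordering), E[R] = 2*n_A*n_B/(n_A+n_B) + 1 = 2*5*5/10 + 1 = 6.0000.
        Var[R] = 2*n_A*n_B*(2*n_A*n_B - n_A - n_B) / ((n_A+n_B)^2 * (n_A+n_B-1)) = 2000/900 = 2.2222.
        SD[R] = 1.4907.
Step 4: Continuity-corrected z = (R - 0.5 - E[R]) / SD[R] = (8 - 0.5 - 6.0000) / 1.4907 = 1.0062.
Step 5: Two-sided p-value via normal approximation = 2*(1 - Phi(|z|)) = 0.314305.
Step 6: alpha = 0.1. fail to reject H0.

R = 8, z = 1.0062, p = 0.314305, fail to reject H0.


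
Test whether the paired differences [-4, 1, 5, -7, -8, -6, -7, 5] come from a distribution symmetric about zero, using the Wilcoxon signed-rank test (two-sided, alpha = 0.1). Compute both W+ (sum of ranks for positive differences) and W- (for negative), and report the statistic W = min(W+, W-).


Step 1: Drop any zero differences (none here) and take |d_i|.
|d| = [4, 1, 5, 7, 8, 6, 7, 5]
Step 2: Midrank |d_i| (ties get averaged ranks).
ranks: |4|->2, |1|->1, |5|->3.5, |7|->6.5, |8|->8, |6|->5, |7|->6.5, |5|->3.5
Step 3: Attach original signs; sum ranks with positive sign and with negative sign.
W+ = 1 + 3.5 + 3.5 = 8
W- = 2 + 6.5 + 8 + 5 + 6.5 = 28
(Check: W+ + W- = 36 should equal n(n+1)/2 = 36.)
Step 4: Test statistic W = min(W+, W-) = 8.
Step 5: Ties in |d|, so use the tie-corrected normal approximation.
        E[W] = n(n+1)/4 = 8*9/4 = 18.
        Tie groups: |d|=5 (t=2), |d|=7 (t=2); sum(t^3 - t) = 12.
        Var[W] = n(n+1)(2n+1)/24 - sum(t^3-t)/48 = 1224/24 - 12/48 = 50.75.
        z = (W - E[W]) / sqrt(Var[W]) = (8 - 18) / 7.1239 = -1.4037.
        Two-sided p = 2*Phi(z) = 0.160401.
Step 6: alpha = 0.1. fail to reject H0.

W+ = 8, W- = 28, W = min = 8, p = 0.160401, fail to reject H0.


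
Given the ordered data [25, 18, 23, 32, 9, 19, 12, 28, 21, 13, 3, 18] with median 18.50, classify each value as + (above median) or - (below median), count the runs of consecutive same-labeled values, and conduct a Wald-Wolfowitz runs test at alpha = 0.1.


Step 1: Compute median = 18.50; label A = above, B = below.
Labels in order: ABAABABAABBB  (n_A = 6, n_B = 6)
Step 2: Count runs R = 8.
Step 3: Under H0 (random ordering), E[R] = 2*n_A*n_B/(n_A+n_B) + 1 = 2*6*6/12 + 1 = 7.0000.
        Var[R] = 2*n_A*n_B*(2*n_A*n_B - n_A - n_B) / ((n_A+n_B)^2 * (n_A+n_B-1)) = 4320/1584 = 2.7273.
        SD[R] = 1.6514.
Step 4: Continuity-corrected z = (R - 0.5 - E[R]) / SD[R] = (8 - 0.5 - 7.0000) / 1.6514 = 0.3028.
Step 5: Two-sided p-value via normal approximation = 2*(1 - Phi(|z|)) = 0.762069.
Step 6: alpha = 0.1. fail to reject H0.

R = 8, z = 0.3028, p = 0.762069, fail to reject H0.


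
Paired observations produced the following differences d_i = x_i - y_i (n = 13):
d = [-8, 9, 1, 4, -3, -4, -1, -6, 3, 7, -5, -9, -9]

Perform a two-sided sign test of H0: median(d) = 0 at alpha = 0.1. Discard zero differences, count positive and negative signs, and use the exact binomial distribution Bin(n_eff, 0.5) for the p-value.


Step 1: Discard zero differences. Original n = 13; n_eff = number of nonzero differences = 13.
Nonzero differences (with sign): -8, +9, +1, +4, -3, -4, -1, -6, +3, +7, -5, -9, -9
Step 2: Count signs: positive = 5, negative = 8.
Step 3: Under H0: P(positive) = 0.5, so the number of positives S ~ Bin(13, 0.5).
Step 4: Two-sided exact p-value = sum of Bin(13,0.5) probabilities at or below the observed probability = 0.581055.
Step 5: alpha = 0.1. fail to reject H0.

n_eff = 13, pos = 5, neg = 8, p = 0.581055, fail to reject H0.


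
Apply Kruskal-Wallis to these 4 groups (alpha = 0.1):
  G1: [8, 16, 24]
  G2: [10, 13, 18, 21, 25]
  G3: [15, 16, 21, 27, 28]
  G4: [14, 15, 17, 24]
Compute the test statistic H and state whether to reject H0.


Step 1: Combine all N = 17 observations and assign midranks.
sorted (value, group, rank): (8,G1,1), (10,G2,2), (13,G2,3), (14,G4,4), (15,G3,5.5), (15,G4,5.5), (16,G1,7.5), (16,G3,7.5), (17,G4,9), (18,G2,10), (21,G2,11.5), (21,G3,11.5), (24,G1,13.5), (24,G4,13.5), (25,G2,15), (27,G3,16), (28,G3,17)
Step 2: Sum ranks within each group.
R_1 = 22 (n_1 = 3)
R_2 = 41.5 (n_2 = 5)
R_3 = 57.5 (n_3 = 5)
R_4 = 32 (n_4 = 4)
Step 3: H = 12/(N(N+1)) * sum(R_i^2/n_i) - 3(N+1)
     = 12/(17*18) * (22^2/3 + 41.5^2/5 + 57.5^2/5 + 32^2/4) - 3*18
     = 0.039216 * 1423.03 - 54
     = 1.805229.
Step 4: Ties present; correction factor C = 1 - 24/(17^3 - 17) = 0.995098. Corrected H = 1.805229 / 0.995098 = 1.814122.
Step 5: Under H0, H ~ chi^2(3); p-value = 0.611867.
Step 6: alpha = 0.1. fail to reject H0.

H = 1.8141, df = 3, p = 0.611867, fail to reject H0.


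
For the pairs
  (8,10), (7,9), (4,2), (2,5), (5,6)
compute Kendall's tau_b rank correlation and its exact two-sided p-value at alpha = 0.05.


Step 1: Enumerate the 10 unordered pairs (i,j) with i<j and classify each by sign(x_j-x_i) * sign(y_j-y_i).
  (1,2):dx=-1,dy=-1->C; (1,3):dx=-4,dy=-8->C; (1,4):dx=-6,dy=-5->C; (1,5):dx=-3,dy=-4->C
  (2,3):dx=-3,dy=-7->C; (2,4):dx=-5,dy=-4->C; (2,5):dx=-2,dy=-3->C; (3,4):dx=-2,dy=+3->D
  (3,5):dx=+1,dy=+4->C; (4,5):dx=+3,dy=+1->C
Step 2: C = 9, D = 1, total pairs = 10.
Step 3: tau = (C - D)/(n(n-1)/2) = (9 - 1)/10 = 0.800000.
Step 4: Exact two-sided p-value (enumerate n! = 120 permutations of y under H0): p = 0.083333.
Step 5: alpha = 0.05. fail to reject H0.

tau_b = 0.8000 (C=9, D=1), p = 0.083333, fail to reject H0.


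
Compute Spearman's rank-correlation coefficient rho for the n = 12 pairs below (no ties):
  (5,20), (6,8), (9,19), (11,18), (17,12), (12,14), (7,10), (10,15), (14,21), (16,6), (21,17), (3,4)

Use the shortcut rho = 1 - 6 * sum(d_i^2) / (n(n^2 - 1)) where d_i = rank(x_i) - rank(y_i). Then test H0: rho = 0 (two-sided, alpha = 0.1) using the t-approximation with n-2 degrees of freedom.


Step 1: Rank x and y separately (midranks; no ties here).
rank(x): 5->2, 6->3, 9->5, 11->7, 17->11, 12->8, 7->4, 10->6, 14->9, 16->10, 21->12, 3->1
rank(y): 20->11, 8->3, 19->10, 18->9, 12->5, 14->6, 10->4, 15->7, 21->12, 6->2, 17->8, 4->1
Step 2: d_i = R_x(i) - R_y(i); compute d_i^2.
  (2-11)^2=81, (3-3)^2=0, (5-10)^2=25, (7-9)^2=4, (11-5)^2=36, (8-6)^2=4, (4-4)^2=0, (6-7)^2=1, (9-12)^2=9, (10-2)^2=64, (12-8)^2=16, (1-1)^2=0
sum(d^2) = 240.
Step 3: rho = 1 - 6*240 / (12*(12^2 - 1)) = 1 - 1440/1716 = 0.160839.
Step 4: Under H0, t = rho * sqrt((n-2)/(1-rho^2)) = 0.5153 ~ t(10).
Step 5: Two-sided p-value from the t-distribution with 10 df = 0.617523.
Step 6: alpha = 0.1. fail to reject H0.

rho = 0.1608, p = 0.617523, fail to reject H0 at alpha = 0.1.


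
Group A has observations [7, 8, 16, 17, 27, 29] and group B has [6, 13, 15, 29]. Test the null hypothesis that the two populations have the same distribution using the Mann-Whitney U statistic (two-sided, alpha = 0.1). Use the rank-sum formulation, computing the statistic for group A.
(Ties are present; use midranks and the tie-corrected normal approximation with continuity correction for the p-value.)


Step 1: Combine and sort all 10 observations; assign midranks.
sorted (value, group): (6,Y), (7,X), (8,X), (13,Y), (15,Y), (16,X), (17,X), (27,X), (29,X), (29,Y)
ranks: 6->1, 7->2, 8->3, 13->4, 15->5, 16->6, 17->7, 27->8, 29->9.5, 29->9.5
Step 2: Rank sum for X: R1 = 2 + 3 + 6 + 7 + 8 + 9.5 = 35.5.
Step 3: U_X = R1 - n1(n1+1)/2 = 35.5 - 6*7/2 = 35.5 - 21 = 14.5.
       U_Y = n1*n2 - U_X = 24 - 14.5 = 9.5.
Step 4: Ties are present, so use the tie-corrected normal approximation (with continuity correction) for the p-value.
Step 5: p-value = 0.668870; compare to alpha = 0.1. fail to reject H0.

U_X = 14.5, p = 0.668870, fail to reject H0 at alpha = 0.1.


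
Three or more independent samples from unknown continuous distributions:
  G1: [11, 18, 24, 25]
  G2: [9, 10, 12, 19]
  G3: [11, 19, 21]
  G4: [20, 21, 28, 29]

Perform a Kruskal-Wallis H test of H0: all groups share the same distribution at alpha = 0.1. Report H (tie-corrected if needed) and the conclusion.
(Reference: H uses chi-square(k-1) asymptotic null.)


Step 1: Combine all N = 15 observations and assign midranks.
sorted (value, group, rank): (9,G2,1), (10,G2,2), (11,G1,3.5), (11,G3,3.5), (12,G2,5), (18,G1,6), (19,G2,7.5), (19,G3,7.5), (20,G4,9), (21,G3,10.5), (21,G4,10.5), (24,G1,12), (25,G1,13), (28,G4,14), (29,G4,15)
Step 2: Sum ranks within each group.
R_1 = 34.5 (n_1 = 4)
R_2 = 15.5 (n_2 = 4)
R_3 = 21.5 (n_3 = 3)
R_4 = 48.5 (n_4 = 4)
Step 3: H = 12/(N(N+1)) * sum(R_i^2/n_i) - 3(N+1)
     = 12/(15*16) * (34.5^2/4 + 15.5^2/4 + 21.5^2/3 + 48.5^2/4) - 3*16
     = 0.050000 * 1099.77 - 48
     = 6.988542.
Step 4: Ties present; correction factor C = 1 - 18/(15^3 - 15) = 0.994643. Corrected H = 6.988542 / 0.994643 = 7.026182.
Step 5: Under H0, H ~ chi^2(3); p-value = 0.071068.
Step 6: alpha = 0.1. reject H0.

H = 7.0262, df = 3, p = 0.071068, reject H0.


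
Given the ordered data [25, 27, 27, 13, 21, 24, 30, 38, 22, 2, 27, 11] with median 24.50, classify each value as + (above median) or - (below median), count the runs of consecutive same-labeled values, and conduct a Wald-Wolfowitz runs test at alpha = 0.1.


Step 1: Compute median = 24.50; label A = above, B = below.
Labels in order: AAABBBAABBAB  (n_A = 6, n_B = 6)
Step 2: Count runs R = 6.
Step 3: Under H0 (random ordering), E[R] = 2*n_A*n_B/(n_A+n_B) + 1 = 2*6*6/12 + 1 = 7.0000.
        Var[R] = 2*n_A*n_B*(2*n_A*n_B - n_A - n_B) / ((n_A+n_B)^2 * (n_A+n_B-1)) = 4320/1584 = 2.7273.
        SD[R] = 1.6514.
Step 4: Continuity-corrected z = (R + 0.5 - E[R]) / SD[R] = (6 + 0.5 - 7.0000) / 1.6514 = -0.3028.
Step 5: Two-sided p-value via normal approximation = 2*(1 - Phi(|z|)) = 0.762069.
Step 6: alpha = 0.1. fail to reject H0.

R = 6, z = -0.3028, p = 0.762069, fail to reject H0.


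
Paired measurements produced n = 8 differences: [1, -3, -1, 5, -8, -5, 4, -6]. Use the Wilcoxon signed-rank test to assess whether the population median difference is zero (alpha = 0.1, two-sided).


Step 1: Drop any zero differences (none here) and take |d_i|.
|d| = [1, 3, 1, 5, 8, 5, 4, 6]
Step 2: Midrank |d_i| (ties get averaged ranks).
ranks: |1|->1.5, |3|->3, |1|->1.5, |5|->5.5, |8|->8, |5|->5.5, |4|->4, |6|->7
Step 3: Attach original signs; sum ranks with positive sign and with negative sign.
W+ = 1.5 + 5.5 + 4 = 11
W- = 3 + 1.5 + 8 + 5.5 + 7 = 25
(Check: W+ + W- = 36 should equal n(n+1)/2 = 36.)
Step 4: Test statistic W = min(W+, W-) = 11.
Step 5: Ties in |d|, so use the tie-corrected normal approximation.
        E[W] = n(n+1)/4 = 8*9/4 = 18.
        Tie groups: |d|=1 (t=2), |d|=5 (t=2); sum(t^3 - t) = 12.
        Var[W] = n(n+1)(2n+1)/24 - sum(t^3-t)/48 = 1224/24 - 12/48 = 50.75.
        z = (W - E[W]) / sqrt(Var[W]) = (11 - 18) / 7.1239 = -0.9826.
        Two-sided p = 2*Phi(z) = 0.325801.
Step 6: alpha = 0.1. fail to reject H0.

W+ = 11, W- = 25, W = min = 11, p = 0.325801, fail to reject H0.


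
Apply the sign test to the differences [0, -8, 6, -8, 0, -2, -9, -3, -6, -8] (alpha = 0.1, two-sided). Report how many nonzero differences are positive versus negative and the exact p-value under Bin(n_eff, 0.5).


Step 1: Discard zero differences. Original n = 10; n_eff = number of nonzero differences = 8.
Nonzero differences (with sign): -8, +6, -8, -2, -9, -3, -6, -8
Step 2: Count signs: positive = 1, negative = 7.
Step 3: Under H0: P(positive) = 0.5, so the number of positives S ~ Bin(8, 0.5).
Step 4: Two-sided exact p-value = sum of Bin(8,0.5) probabilities at or below the observed probability = 0.070312.
Step 5: alpha = 0.1. reject H0.

n_eff = 8, pos = 1, neg = 7, p = 0.070312, reject H0.


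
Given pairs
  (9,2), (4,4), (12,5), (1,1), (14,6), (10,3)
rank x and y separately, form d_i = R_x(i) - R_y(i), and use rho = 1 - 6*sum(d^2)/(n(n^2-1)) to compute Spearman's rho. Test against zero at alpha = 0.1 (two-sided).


Step 1: Rank x and y separately (midranks; no ties here).
rank(x): 9->3, 4->2, 12->5, 1->1, 14->6, 10->4
rank(y): 2->2, 4->4, 5->5, 1->1, 6->6, 3->3
Step 2: d_i = R_x(i) - R_y(i); compute d_i^2.
  (3-2)^2=1, (2-4)^2=4, (5-5)^2=0, (1-1)^2=0, (6-6)^2=0, (4-3)^2=1
sum(d^2) = 6.
Step 3: rho = 1 - 6*6 / (6*(6^2 - 1)) = 1 - 36/210 = 0.828571.
Step 4: Under H0, t = rho * sqrt((n-2)/(1-rho^2)) = 2.9598 ~ t(4).
Step 5: Two-sided p-value from the t-distribution with 4 df = 0.041563.
Step 6: alpha = 0.1. reject H0.

rho = 0.8286, p = 0.041563, reject H0 at alpha = 0.1.


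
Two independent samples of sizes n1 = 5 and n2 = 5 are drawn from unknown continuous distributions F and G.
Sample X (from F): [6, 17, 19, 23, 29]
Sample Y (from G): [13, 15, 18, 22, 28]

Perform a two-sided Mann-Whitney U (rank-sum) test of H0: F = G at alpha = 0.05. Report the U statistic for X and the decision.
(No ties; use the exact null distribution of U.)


Step 1: Combine and sort all 10 observations; assign midranks.
sorted (value, group): (6,X), (13,Y), (15,Y), (17,X), (18,Y), (19,X), (22,Y), (23,X), (28,Y), (29,X)
ranks: 6->1, 13->2, 15->3, 17->4, 18->5, 19->6, 22->7, 23->8, 28->9, 29->10
Step 2: Rank sum for X: R1 = 1 + 4 + 6 + 8 + 10 = 29.
Step 3: U_X = R1 - n1(n1+1)/2 = 29 - 5*6/2 = 29 - 15 = 14.
       U_Y = n1*n2 - U_X = 25 - 14 = 11.
Step 4: No ties, so the exact null distribution of U (based on enumerating the C(10,5) = 252 equally likely rank assignments) gives the two-sided p-value.
Step 5: p-value = 0.841270; compare to alpha = 0.05. fail to reject H0.

U_X = 14, p = 0.841270, fail to reject H0 at alpha = 0.05.


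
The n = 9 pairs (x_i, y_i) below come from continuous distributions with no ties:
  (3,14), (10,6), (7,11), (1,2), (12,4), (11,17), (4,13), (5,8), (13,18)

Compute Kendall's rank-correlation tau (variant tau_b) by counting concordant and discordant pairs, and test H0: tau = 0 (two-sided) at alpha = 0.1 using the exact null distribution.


Step 1: Enumerate the 36 unordered pairs (i,j) with i<j and classify each by sign(x_j-x_i) * sign(y_j-y_i).
  (1,2):dx=+7,dy=-8->D; (1,3):dx=+4,dy=-3->D; (1,4):dx=-2,dy=-12->C; (1,5):dx=+9,dy=-10->D
  (1,6):dx=+8,dy=+3->C; (1,7):dx=+1,dy=-1->D; (1,8):dx=+2,dy=-6->D; (1,9):dx=+10,dy=+4->C
  (2,3):dx=-3,dy=+5->D; (2,4):dx=-9,dy=-4->C; (2,5):dx=+2,dy=-2->D; (2,6):dx=+1,dy=+11->C
  (2,7):dx=-6,dy=+7->D; (2,8):dx=-5,dy=+2->D; (2,9):dx=+3,dy=+12->C; (3,4):dx=-6,dy=-9->C
  (3,5):dx=+5,dy=-7->D; (3,6):dx=+4,dy=+6->C; (3,7):dx=-3,dy=+2->D; (3,8):dx=-2,dy=-3->C
  (3,9):dx=+6,dy=+7->C; (4,5):dx=+11,dy=+2->C; (4,6):dx=+10,dy=+15->C; (4,7):dx=+3,dy=+11->C
  (4,8):dx=+4,dy=+6->C; (4,9):dx=+12,dy=+16->C; (5,6):dx=-1,dy=+13->D; (5,7):dx=-8,dy=+9->D
  (5,8):dx=-7,dy=+4->D; (5,9):dx=+1,dy=+14->C; (6,7):dx=-7,dy=-4->C; (6,8):dx=-6,dy=-9->C
  (6,9):dx=+2,dy=+1->C; (7,8):dx=+1,dy=-5->D; (7,9):dx=+9,dy=+5->C; (8,9):dx=+8,dy=+10->C
Step 2: C = 21, D = 15, total pairs = 36.
Step 3: tau = (C - D)/(n(n-1)/2) = (21 - 15)/36 = 0.166667.
Step 4: Exact two-sided p-value (enumerate n! = 362880 permutations of y under H0): p = 0.612202.
Step 5: alpha = 0.1. fail to reject H0.

tau_b = 0.1667 (C=21, D=15), p = 0.612202, fail to reject H0.


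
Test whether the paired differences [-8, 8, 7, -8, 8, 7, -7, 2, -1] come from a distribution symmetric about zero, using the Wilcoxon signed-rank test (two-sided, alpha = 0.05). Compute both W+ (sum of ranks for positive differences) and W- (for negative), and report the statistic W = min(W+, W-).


Step 1: Drop any zero differences (none here) and take |d_i|.
|d| = [8, 8, 7, 8, 8, 7, 7, 2, 1]
Step 2: Midrank |d_i| (ties get averaged ranks).
ranks: |8|->7.5, |8|->7.5, |7|->4, |8|->7.5, |8|->7.5, |7|->4, |7|->4, |2|->2, |1|->1
Step 3: Attach original signs; sum ranks with positive sign and with negative sign.
W+ = 7.5 + 4 + 7.5 + 4 + 2 = 25
W- = 7.5 + 7.5 + 4 + 1 = 20
(Check: W+ + W- = 45 should equal n(n+1)/2 = 45.)
Step 4: Test statistic W = min(W+, W-) = 20.
Step 5: Ties in |d|, so use the tie-corrected normal approximation.
        E[W] = n(n+1)/4 = 9*10/4 = 22.5.
        Tie groups: |d|=7 (t=3), |d|=8 (t=4); sum(t^3 - t) = 84.
        Var[W] = n(n+1)(2n+1)/24 - sum(t^3-t)/48 = 1710/24 - 84/48 = 69.5.
        z = (W - E[W]) / sqrt(Var[W]) = (20 - 22.5) / 8.3367 = -0.2999.
        Two-sided p = 2*Phi(z) = 0.764269.
Step 6: alpha = 0.05. fail to reject H0.

W+ = 25, W- = 20, W = min = 20, p = 0.764269, fail to reject H0.


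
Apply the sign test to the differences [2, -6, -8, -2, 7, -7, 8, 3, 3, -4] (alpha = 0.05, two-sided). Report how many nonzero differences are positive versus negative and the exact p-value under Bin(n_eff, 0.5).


Step 1: Discard zero differences. Original n = 10; n_eff = number of nonzero differences = 10.
Nonzero differences (with sign): +2, -6, -8, -2, +7, -7, +8, +3, +3, -4
Step 2: Count signs: positive = 5, negative = 5.
Step 3: Under H0: P(positive) = 0.5, so the number of positives S ~ Bin(10, 0.5).
Step 4: Two-sided exact p-value = sum of Bin(10,0.5) probabilities at or below the observed probability = 1.000000.
Step 5: alpha = 0.05. fail to reject H0.

n_eff = 10, pos = 5, neg = 5, p = 1.000000, fail to reject H0.


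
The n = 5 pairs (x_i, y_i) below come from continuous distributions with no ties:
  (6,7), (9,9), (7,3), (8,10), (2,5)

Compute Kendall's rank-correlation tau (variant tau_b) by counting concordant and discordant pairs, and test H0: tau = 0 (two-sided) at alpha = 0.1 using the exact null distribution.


Step 1: Enumerate the 10 unordered pairs (i,j) with i<j and classify each by sign(x_j-x_i) * sign(y_j-y_i).
  (1,2):dx=+3,dy=+2->C; (1,3):dx=+1,dy=-4->D; (1,4):dx=+2,dy=+3->C; (1,5):dx=-4,dy=-2->C
  (2,3):dx=-2,dy=-6->C; (2,4):dx=-1,dy=+1->D; (2,5):dx=-7,dy=-4->C; (3,4):dx=+1,dy=+7->C
  (3,5):dx=-5,dy=+2->D; (4,5):dx=-6,dy=-5->C
Step 2: C = 7, D = 3, total pairs = 10.
Step 3: tau = (C - D)/(n(n-1)/2) = (7 - 3)/10 = 0.400000.
Step 4: Exact two-sided p-value (enumerate n! = 120 permutations of y under H0): p = 0.483333.
Step 5: alpha = 0.1. fail to reject H0.

tau_b = 0.4000 (C=7, D=3), p = 0.483333, fail to reject H0.


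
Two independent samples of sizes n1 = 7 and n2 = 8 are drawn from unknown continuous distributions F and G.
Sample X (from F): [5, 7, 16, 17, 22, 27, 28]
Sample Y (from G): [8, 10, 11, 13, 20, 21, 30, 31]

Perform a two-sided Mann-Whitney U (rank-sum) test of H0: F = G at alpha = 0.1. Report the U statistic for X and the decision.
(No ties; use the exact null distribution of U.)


Step 1: Combine and sort all 15 observations; assign midranks.
sorted (value, group): (5,X), (7,X), (8,Y), (10,Y), (11,Y), (13,Y), (16,X), (17,X), (20,Y), (21,Y), (22,X), (27,X), (28,X), (30,Y), (31,Y)
ranks: 5->1, 7->2, 8->3, 10->4, 11->5, 13->6, 16->7, 17->8, 20->9, 21->10, 22->11, 27->12, 28->13, 30->14, 31->15
Step 2: Rank sum for X: R1 = 1 + 2 + 7 + 8 + 11 + 12 + 13 = 54.
Step 3: U_X = R1 - n1(n1+1)/2 = 54 - 7*8/2 = 54 - 28 = 26.
       U_Y = n1*n2 - U_X = 56 - 26 = 30.
Step 4: No ties, so the exact null distribution of U (based on enumerating the C(15,7) = 6435 equally likely rank assignments) gives the two-sided p-value.
Step 5: p-value = 0.866511; compare to alpha = 0.1. fail to reject H0.

U_X = 26, p = 0.866511, fail to reject H0 at alpha = 0.1.


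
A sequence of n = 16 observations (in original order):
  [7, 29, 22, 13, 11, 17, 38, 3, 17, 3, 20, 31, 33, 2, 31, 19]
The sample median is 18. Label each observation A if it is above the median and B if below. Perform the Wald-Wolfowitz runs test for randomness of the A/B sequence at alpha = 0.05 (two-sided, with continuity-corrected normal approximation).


Step 1: Compute median = 18; label A = above, B = below.
Labels in order: BAABBBABBBAAABAA  (n_A = 8, n_B = 8)
Step 2: Count runs R = 8.
Step 3: Under H0 (random ordering), E[R] = 2*n_A*n_B/(n_A+n_B) + 1 = 2*8*8/16 + 1 = 9.0000.
        Var[R] = 2*n_A*n_B*(2*n_A*n_B - n_A - n_B) / ((n_A+n_B)^2 * (n_A+n_B-1)) = 14336/3840 = 3.7333.
        SD[R] = 1.9322.
Step 4: Continuity-corrected z = (R + 0.5 - E[R]) / SD[R] = (8 + 0.5 - 9.0000) / 1.9322 = -0.2588.
Step 5: Two-sided p-value via normal approximation = 2*(1 - Phi(|z|)) = 0.795809.
Step 6: alpha = 0.05. fail to reject H0.

R = 8, z = -0.2588, p = 0.795809, fail to reject H0.


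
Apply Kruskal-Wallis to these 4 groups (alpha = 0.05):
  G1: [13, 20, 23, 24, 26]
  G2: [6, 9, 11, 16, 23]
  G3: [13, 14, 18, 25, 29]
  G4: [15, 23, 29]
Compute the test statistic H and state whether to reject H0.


Step 1: Combine all N = 18 observations and assign midranks.
sorted (value, group, rank): (6,G2,1), (9,G2,2), (11,G2,3), (13,G1,4.5), (13,G3,4.5), (14,G3,6), (15,G4,7), (16,G2,8), (18,G3,9), (20,G1,10), (23,G1,12), (23,G2,12), (23,G4,12), (24,G1,14), (25,G3,15), (26,G1,16), (29,G3,17.5), (29,G4,17.5)
Step 2: Sum ranks within each group.
R_1 = 56.5 (n_1 = 5)
R_2 = 26 (n_2 = 5)
R_3 = 52 (n_3 = 5)
R_4 = 36.5 (n_4 = 3)
Step 3: H = 12/(N(N+1)) * sum(R_i^2/n_i) - 3(N+1)
     = 12/(18*19) * (56.5^2/5 + 26^2/5 + 52^2/5 + 36.5^2/3) - 3*19
     = 0.035088 * 1758.53 - 57
     = 4.702924.
Step 4: Ties present; correction factor C = 1 - 36/(18^3 - 18) = 0.993808. Corrected H = 4.702924 / 0.993808 = 4.732226.
Step 5: Under H0, H ~ chi^2(3); p-value = 0.192488.
Step 6: alpha = 0.05. fail to reject H0.

H = 4.7322, df = 3, p = 0.192488, fail to reject H0.
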